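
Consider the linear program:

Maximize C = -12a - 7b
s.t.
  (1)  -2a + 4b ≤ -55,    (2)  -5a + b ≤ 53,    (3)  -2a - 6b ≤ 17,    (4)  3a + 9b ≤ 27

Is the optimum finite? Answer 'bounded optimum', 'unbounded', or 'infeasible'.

Corner points and C = -12a - 7b:
  (131/10, -36/5) → C = -534/5
  (201/10, -37/10) → C = -2153/10
The feasible region has finitely many vertices and no improving ray; the maximum is -534/5 at (131/10, -36/5).

bounded optimum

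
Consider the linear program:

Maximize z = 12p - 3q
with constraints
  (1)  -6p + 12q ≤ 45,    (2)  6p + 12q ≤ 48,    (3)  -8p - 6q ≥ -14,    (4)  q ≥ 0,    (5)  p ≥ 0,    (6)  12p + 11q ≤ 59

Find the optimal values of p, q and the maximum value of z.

Extreme points and z = 12p - 3q:
  (7/4, 0) → z = 21
  (0, 7/3) → z = -7
  (0, 0) → z = 0

p = 7/4, q = 0, maximum z = 21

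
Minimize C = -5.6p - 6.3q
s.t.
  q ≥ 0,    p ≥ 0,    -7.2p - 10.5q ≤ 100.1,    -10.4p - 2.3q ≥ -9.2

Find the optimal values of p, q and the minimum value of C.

p = 0, q = 4, minimum C = -25.2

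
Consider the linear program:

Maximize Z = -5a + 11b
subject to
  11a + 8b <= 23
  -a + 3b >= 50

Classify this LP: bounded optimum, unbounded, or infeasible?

From the feasible point (-331/41, 573/41), moving in the direction (-3, -1) keeps every constraint satisfied while Z increases without bound.

unbounded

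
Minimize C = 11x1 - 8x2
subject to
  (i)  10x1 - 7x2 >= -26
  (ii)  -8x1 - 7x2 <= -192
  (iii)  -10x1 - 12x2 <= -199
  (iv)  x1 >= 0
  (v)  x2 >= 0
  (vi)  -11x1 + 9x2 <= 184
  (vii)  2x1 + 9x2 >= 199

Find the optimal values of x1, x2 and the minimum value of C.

x1 = 1054/13, x2 = 1554/13, minimum C = -838/13

Corner points and C = 11x1 - 8x2:
  (1054/13, 1554/13) → C = -838/13
  (1159/104, 1021/52) → C = -3587/104
  (199/2, 0) → C = 2189/2
The feasible region is unbounded (it extends along (1, 0), (9, 11)), but C strictly increases along every unbounded feasible direction, so there is no improving ray and the minimum is attained at a vertex.

At the optimal vertex, 10x1 - 7x2 = -26 and -11x1 + 9x2 = 184.
Solving simultaneously gives x1 = 1054/13, x2 = 1554/13.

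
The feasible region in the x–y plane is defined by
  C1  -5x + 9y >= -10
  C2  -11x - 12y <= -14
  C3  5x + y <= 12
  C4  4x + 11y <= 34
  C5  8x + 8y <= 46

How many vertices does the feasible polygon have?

Intersecting each pair of boundary lines and keeping only the points that satisfy every inequality leaves:
  (82/53, -40/159)
  (59/25, 1/5)
  (-254/73, 318/73)
  (98/51, 122/51)

4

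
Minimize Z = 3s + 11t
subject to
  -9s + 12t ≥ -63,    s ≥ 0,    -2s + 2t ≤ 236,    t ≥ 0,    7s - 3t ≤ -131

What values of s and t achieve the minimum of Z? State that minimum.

Feasible corners and Z = 3s + 11t:
  (0, 118) → Z = 1298
  (0, 131/3) → Z = 1441/3
  (223/4, 695/4) → Z = 4157/2

At the optimal vertex, s = 0 and 7s - 3t = -131.
Solving simultaneously gives s = 0, t = 131/3.

s = 0, t = 131/3, minimum Z = 1441/3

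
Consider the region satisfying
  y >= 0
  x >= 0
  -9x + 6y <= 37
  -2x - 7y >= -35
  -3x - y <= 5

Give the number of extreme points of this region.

3

Of the 10 pairwise boundary intersections, those satisfying every inequality are:
  (0, 0)
  (35/2, 0)
  (0, 5)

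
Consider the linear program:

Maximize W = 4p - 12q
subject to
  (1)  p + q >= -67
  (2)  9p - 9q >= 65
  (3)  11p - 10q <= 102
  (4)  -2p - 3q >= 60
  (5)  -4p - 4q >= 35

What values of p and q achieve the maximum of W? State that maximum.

p = -568/21, q = -839/21, maximum W = 7796/21

Feasible corners and W = 4p - 12q:
  (-269/9, -334/9) → W = 2932/9
  (-568/21, -839/21) → W = 7796/21
  (-23/3, -134/9) → W = 148
  (-294/53, -864/53) → W = 9192/53

The binding constraints are p + q = -67 and 11p - 10q = 102.
Solving simultaneously gives p = -568/21, q = -839/21.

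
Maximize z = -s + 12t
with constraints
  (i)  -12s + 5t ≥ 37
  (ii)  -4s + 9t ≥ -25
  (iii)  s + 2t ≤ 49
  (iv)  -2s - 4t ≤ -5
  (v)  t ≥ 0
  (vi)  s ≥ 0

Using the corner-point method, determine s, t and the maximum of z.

Feasible corners and z = -s + 12t:
  (171/29, 625/29) → z = 7329/29
  (0, 37/5) → z = 444/5
  (0, 49/2) → z = 294

At the optimal vertex, s + 2t = 49 and s = 0.
Solving simultaneously gives s = 0, t = 49/2.

s = 0, t = 49/2, maximum z = 294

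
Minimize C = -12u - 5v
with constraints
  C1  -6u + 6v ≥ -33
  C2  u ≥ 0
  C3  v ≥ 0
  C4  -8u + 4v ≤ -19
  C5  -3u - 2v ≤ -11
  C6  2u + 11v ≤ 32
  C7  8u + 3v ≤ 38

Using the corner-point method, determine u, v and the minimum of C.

u = 161/41, v = 90/41, minimum C = -2382/41

Feasible corners and C = -12u - 5v:
  (11/3, 0) → C = -44
  (19/4, 0) → C = -57
  (41/14, 31/28) → C = -1139/28
  (337/96, 109/48) → C = -2567/48
  (161/41, 90/41) → C = -2382/41

The binding constraints are 2u + 11v = 32 and 8u + 3v = 38.
Solving simultaneously gives u = 161/41, v = 90/41.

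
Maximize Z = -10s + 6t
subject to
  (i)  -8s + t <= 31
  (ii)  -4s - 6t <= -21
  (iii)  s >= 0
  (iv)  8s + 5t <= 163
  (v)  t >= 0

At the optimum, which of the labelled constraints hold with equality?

Extreme points and Z = -10s + 6t:
  (0, 31) → Z = 186
  (1/6, 97/3) → Z = 577/3
  (0, 7/2) → Z = 21
  (21/4, 0) → Z = -105/2
  (163/8, 0) → Z = -815/4

The maximum is at (1/6, 97/3). Substituting into each constraint, equality holds for (i) and (iv); the remaining constraints have slack.

(i) and (iv)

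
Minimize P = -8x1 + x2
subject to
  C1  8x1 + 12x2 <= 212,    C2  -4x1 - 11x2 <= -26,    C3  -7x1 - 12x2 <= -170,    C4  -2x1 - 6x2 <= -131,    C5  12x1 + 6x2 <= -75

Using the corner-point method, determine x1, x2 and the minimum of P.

Feasible corners and P = -8x1 + x2:
  (-181/8, 131/4) → P = 855/4
  (-92/3, 577/18) → P = 4993/18
  (-103/5, 287/10) → P = 387/2
The feasible region is unbounded (it extends along (-3, 2), (-12, 7)), but P strictly increases along every unbounded feasible direction, so there is no improving ray and the minimum is attained at a vertex.

x1 = -103/5, x2 = 287/10, minimum P = 387/2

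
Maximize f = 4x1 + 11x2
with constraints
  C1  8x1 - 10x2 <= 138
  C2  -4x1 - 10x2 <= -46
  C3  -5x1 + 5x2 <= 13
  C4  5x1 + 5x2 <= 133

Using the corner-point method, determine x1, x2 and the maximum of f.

x1 = 12, x2 = 73/5, maximum f = 1043/5

Corner points and f = 4x1 + 11x2:
  (46/3, -23/15) → f = 667/15
  (202/9, 187/45) → f = 6097/45
  (10/7, 141/35) → f = 1751/35
  (12, 73/5) → f = 1043/5

At the optimal vertex, -5x1 + 5x2 = 13 and 5x1 + 5x2 = 133.
Solving simultaneously gives x1 = 12, x2 = 73/5.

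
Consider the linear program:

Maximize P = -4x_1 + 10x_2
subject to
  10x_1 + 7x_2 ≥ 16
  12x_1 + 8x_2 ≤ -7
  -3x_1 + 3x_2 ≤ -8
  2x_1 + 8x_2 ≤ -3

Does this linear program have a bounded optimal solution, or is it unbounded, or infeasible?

The boundaries 10x_1 + 7x_2 = 16 and 2x_1 + 8x_2 = -3 meet at (149/66, -31/33), but that point violates 12x_1 + 8x_2 ≤ -7. Every candidate vertex is excluded by some other constraint, so the feasible region is empty.

infeasible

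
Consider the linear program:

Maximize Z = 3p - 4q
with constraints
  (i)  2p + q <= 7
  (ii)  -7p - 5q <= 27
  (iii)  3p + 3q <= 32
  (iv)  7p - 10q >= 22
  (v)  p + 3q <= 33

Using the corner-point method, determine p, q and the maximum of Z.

p = 62/3, q = -103/3, maximum Z = 598/3

Corner points and Z = 3p - 4q:
  (62/3, -103/3) → Z = 598/3
  (92/27, 5/27) → Z = 256/27
  (-32/21, -49/15) → Z = 892/105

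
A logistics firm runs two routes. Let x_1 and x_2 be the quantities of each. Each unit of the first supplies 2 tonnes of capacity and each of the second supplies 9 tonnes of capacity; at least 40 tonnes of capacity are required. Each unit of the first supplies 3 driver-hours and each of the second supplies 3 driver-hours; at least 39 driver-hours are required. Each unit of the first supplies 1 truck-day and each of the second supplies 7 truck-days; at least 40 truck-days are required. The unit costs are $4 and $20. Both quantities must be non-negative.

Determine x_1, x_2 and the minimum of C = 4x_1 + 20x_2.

x_1 = 17/2, x_2 = 9/2, minimum C = 124

Extreme points and C = 4x_1 + 20x_2:
  (0, 13) → C = 260
  (40, 0) → C = 160
  (17/2, 9/2) → C = 124
The feasible region is unbounded (it extends along (0, 1), (1, 0)), but C strictly increases along every unbounded feasible direction, so there is no improving ray and the minimum is attained at a vertex.

The optimum lies where 3x_1 + 3x_2 = 39 and x_1 + 7x_2 = 40.
Solving simultaneously gives x_1 = 17/2, x_2 = 9/2.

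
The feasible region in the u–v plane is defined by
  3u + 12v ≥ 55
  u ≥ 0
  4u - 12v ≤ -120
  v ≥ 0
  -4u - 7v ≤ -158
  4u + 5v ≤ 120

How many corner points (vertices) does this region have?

3

Of the 15 pairwise boundary intersections, those satisfying every inequality are:
  (0, 158/7)
  (0, 24)
  (25/4, 19)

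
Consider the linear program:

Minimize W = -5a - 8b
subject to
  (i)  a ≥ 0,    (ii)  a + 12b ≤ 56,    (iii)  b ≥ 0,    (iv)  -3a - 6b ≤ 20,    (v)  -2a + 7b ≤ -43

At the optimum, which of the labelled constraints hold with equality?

Corner points and W = -5a - 8b:
  (56, 0) → W = -280
  (908/31, 69/31) → W = -5092/31
  (43/2, 0) → W = -215/2

The minimum is at (56, 0). Substituting into each constraint, equality holds for (ii) and (iii); the remaining constraints have slack.

(ii) and (iii)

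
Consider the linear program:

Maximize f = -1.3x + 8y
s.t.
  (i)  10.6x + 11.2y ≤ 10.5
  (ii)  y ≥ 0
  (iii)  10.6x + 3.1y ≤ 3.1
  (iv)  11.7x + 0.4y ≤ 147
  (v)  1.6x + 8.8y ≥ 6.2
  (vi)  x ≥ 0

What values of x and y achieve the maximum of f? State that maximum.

Vertices and f = -1.3x + 8y:
  (217/8586, 74/81) → f = 23137/3180
  (0, 15/16) → f = 15/2
  (403/4416, 1519/2208) → f = 79267/14720
  (0, 31/44) → f = 62/11

x = 0, y = 0.9375, maximum f = 7.5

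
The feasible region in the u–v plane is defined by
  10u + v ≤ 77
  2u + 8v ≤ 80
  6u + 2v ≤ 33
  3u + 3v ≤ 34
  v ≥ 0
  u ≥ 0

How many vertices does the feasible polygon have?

5

Intersecting each pair of boundary lines and keeping only the points that satisfy every inequality leaves:
  (16/9, 86/9)
  (0, 10)
  (31/12, 35/4)
  (11/2, 0)
  (0, 0)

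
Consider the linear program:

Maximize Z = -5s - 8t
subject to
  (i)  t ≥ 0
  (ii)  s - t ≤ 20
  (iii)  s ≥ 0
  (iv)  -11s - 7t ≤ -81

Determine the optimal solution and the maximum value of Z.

Vertices and Z = -5s - 8t:
  (20, 0) → Z = -100
  (81/11, 0) → Z = -405/11
  (0, 81/7) → Z = -648/7
The feasible region is unbounded (it extends along (0, 1), (1, 1)), but Z strictly decreases along every unbounded feasible direction, so there is no improving ray and the maximum is attained at a vertex.

s = 81/11, t = 0, maximum Z = -405/11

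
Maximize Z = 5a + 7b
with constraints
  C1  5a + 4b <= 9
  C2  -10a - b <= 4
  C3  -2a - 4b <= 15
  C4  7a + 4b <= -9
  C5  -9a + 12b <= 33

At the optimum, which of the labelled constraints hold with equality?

C2 and C4

Corner points and Z = 5a + 7b:
  (-1/38, -71/19) → Z = -999/38
  (-7/33, -62/33) → Z = -469/33
  (6/5, -87/20) → Z = -489/20

The maximum is at (-7/33, -62/33). Substituting into each constraint, equality holds for C2 and C4; the remaining constraints have slack.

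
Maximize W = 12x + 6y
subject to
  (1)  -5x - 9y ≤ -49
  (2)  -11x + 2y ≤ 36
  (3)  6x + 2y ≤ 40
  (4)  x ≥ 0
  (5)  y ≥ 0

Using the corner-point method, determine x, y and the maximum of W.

Corner points and W = 12x + 6y:
  (131/22, 47/22) → W = 927/11
  (0, 49/9) → W = 98/3
  (4/17, 328/17) → W = 2016/17
  (0, 18) → W = 108

The optimum lies where -11x + 2y = 36 and 6x + 2y = 40.
Solving simultaneously gives x = 4/17, y = 328/17.

x = 4/17, y = 328/17, maximum W = 2016/17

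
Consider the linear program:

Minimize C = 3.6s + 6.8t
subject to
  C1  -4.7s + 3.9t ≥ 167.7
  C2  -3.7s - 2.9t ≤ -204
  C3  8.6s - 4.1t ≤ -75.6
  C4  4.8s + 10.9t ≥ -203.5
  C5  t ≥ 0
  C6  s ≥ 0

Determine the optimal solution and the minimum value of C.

The feasible region is unbounded (it extends along (0, 1), (41, 86)), but C strictly increases along every unbounded feasible direction, so there is no improving ray and the minimum is attained at a vertex.

s = 507/46, t = 2589/46, minimum C = 2112/5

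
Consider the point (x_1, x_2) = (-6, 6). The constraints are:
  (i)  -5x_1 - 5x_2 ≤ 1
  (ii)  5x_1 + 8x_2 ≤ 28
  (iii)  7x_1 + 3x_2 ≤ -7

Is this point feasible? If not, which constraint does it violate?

feasible

(i): 0 ≤ 1 ✓
(ii): 18 ≤ 28 ✓
(iii): -24 ≤ -7 ✓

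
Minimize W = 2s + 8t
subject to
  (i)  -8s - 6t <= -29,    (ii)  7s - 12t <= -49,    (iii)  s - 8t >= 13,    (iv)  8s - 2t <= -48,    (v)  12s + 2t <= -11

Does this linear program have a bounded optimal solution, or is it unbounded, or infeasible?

infeasible

The boundaries -8s - 6t = -29 and 8s - 2t = -48 meet at (-115/32, 77/8), but that point violates s - 8t ≥ 13. Every candidate vertex is excluded by some other constraint, so the feasible region is empty.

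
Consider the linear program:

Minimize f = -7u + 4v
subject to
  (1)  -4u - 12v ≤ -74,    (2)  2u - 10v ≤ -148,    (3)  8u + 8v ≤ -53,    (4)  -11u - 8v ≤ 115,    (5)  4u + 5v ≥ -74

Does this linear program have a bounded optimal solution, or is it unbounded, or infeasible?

bounded optimum

Corner points and f = -7u + 4v:
  (-307/16, 201/16) → f = 2953/16
  (-493/25, 637/50) → f = 189
  (-62/3, 337/24) → f = 1205/6
The feasible region has finitely many vertices and no improving ray; the minimum is 2953/16 at (-307/16, 201/16).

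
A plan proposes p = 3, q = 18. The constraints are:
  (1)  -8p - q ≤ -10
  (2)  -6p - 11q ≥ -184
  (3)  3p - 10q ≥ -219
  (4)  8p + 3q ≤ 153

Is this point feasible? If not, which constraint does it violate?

not feasible — violates (2)

Constraint (2): -6p - 11q = -216, which is not ≥ -184. All other constraints are satisfied.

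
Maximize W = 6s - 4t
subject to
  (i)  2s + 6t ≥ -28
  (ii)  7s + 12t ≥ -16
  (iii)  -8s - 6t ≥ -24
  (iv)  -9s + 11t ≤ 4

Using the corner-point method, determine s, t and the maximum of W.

s = 64/9, t = -148/27, maximum W = 1744/27

Vertices and W = 6s - 4t:
  (64/9, -148/27) → W = 1744/27
  (-224/185, -116/185) → W = -176/37
  (120/71, 124/71) → W = 224/71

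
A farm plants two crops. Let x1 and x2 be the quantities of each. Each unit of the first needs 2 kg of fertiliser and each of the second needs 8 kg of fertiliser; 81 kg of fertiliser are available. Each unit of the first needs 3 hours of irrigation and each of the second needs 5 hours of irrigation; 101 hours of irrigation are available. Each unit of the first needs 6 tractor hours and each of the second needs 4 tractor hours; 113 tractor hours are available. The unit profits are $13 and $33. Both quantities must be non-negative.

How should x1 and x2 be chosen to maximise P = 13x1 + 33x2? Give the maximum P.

Extreme points and P = 13x1 + 33x2:
  (0, 0) → P = 0
  (0, 81/8) → P = 2673/8
  (113/6, 0) → P = 1469/6
  (29/2, 13/2) → P = 403

x1 = 29/2, x2 = 13/2, maximum P = 403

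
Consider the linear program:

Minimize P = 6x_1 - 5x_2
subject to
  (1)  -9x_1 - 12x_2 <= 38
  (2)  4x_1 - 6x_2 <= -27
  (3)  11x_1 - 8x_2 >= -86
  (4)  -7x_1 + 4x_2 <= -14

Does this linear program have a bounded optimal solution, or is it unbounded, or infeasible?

unbounded

From the feasible point (96/13, 245/26), moving in the direction (8, 11) keeps every constraint satisfied while P decreases without bound.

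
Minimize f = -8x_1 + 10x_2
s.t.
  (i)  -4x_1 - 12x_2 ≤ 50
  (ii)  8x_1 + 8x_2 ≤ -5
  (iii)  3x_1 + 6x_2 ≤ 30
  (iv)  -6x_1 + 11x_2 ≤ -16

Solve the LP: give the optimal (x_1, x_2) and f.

Extreme points and f = -8x_1 + 10x_2:
  (85/16, -95/16) → f = -815/8
  (-179/58, -91/29) → f = -194/29
  (73/136, -79/68) → f = -541/34

At the optimal vertex, -4x_1 - 12x_2 = 50 and 8x_1 + 8x_2 = -5.
Solving simultaneously gives x_1 = 85/16, x_2 = -95/16.

x_1 = 85/16, x_2 = -95/16, minimum f = -815/8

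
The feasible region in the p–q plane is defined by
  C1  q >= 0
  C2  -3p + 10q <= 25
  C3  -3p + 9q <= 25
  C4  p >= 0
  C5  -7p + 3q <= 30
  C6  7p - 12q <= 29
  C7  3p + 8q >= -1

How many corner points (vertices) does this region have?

Intersecting each pair of boundary lines and keeping only the points that satisfy every inequality leaves:
  (0, 0)
  (29/7, 0)
  (0, 5/2)
  (295/17, 131/17)

4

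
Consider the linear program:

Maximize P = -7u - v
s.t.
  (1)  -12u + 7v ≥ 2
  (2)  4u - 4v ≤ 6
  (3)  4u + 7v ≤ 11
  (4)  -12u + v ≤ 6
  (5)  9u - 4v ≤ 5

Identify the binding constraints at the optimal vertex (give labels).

Feasible corners and P = -7u - v:
  (9/16, 5/4) → P = -83/16
  (-5/9, -2/3) → P = 41/9
  (-31/88, 39/22) → P = 61/88

The maximum is at (-5/9, -2/3). Substituting into each constraint, equality holds for (1) and (4); the remaining constraints have slack.

(1) and (4)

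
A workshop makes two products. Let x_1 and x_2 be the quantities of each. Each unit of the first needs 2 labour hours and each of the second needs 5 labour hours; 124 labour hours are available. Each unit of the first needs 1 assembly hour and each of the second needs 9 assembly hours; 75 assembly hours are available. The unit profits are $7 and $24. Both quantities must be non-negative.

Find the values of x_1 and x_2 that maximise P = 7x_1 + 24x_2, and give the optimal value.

Corner points and P = 7x_1 + 24x_2:
  (0, 0) → P = 0
  (0, 25/3) → P = 200
  (62, 0) → P = 434
  (57, 2) → P = 447

The binding constraints are 2x_1 + 5x_2 = 124 and x_1 + 9x_2 = 75.
Solving simultaneously gives x_1 = 57, x_2 = 2.

x_1 = 57, x_2 = 2, maximum P = 447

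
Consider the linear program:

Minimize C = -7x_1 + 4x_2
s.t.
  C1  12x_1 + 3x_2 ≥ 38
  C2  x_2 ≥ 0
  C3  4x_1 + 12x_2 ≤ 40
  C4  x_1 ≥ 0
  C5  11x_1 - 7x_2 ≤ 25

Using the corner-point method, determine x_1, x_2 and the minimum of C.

Extreme points and C = -7x_1 + 4x_2:
  (28/11, 82/33) → C = -260/33
  (341/117, 118/117) → C = -1915/117
  (29/8, 17/8) → C = -135/8

At the optimal vertex, 4x_1 + 12x_2 = 40 and 11x_1 - 7x_2 = 25.
Solving simultaneously gives x_1 = 29/8, x_2 = 17/8.

x_1 = 29/8, x_2 = 17/8, minimum C = -135/8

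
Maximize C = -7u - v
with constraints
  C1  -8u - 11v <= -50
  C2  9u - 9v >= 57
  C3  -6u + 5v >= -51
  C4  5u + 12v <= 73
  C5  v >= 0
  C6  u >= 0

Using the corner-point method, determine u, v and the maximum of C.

u = 19/3, v = 0, maximum C = -133/3

At the optimal vertex, 9u - 9v = 57 and v = 0.
Solving simultaneously gives u = 19/3, v = 0.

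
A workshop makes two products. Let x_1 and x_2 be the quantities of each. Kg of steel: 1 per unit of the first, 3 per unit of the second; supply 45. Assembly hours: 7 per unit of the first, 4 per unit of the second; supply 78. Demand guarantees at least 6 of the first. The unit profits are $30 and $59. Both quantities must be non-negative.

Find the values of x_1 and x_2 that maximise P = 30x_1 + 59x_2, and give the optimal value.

Corner points and P = 30x_1 + 59x_2:
  (78/7, 0) → P = 2340/7
  (6, 0) → P = 180
  (6, 9) → P = 711

At the optimal vertex, 7x_1 + 4x_2 = 78 and x_1 = 6.
Solving simultaneously gives x_1 = 6, x_2 = 9.

x_1 = 6, x_2 = 9, maximum P = 711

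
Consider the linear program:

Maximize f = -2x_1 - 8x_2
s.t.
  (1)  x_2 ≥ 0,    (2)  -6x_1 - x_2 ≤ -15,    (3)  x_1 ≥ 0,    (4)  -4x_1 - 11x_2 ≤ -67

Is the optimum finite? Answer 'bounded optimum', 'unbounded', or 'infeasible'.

Vertices and f = -2x_1 - 8x_2:
  (67/4, 0) → f = -67/2
  (0, 15) → f = -120
  (49/31, 171/31) → f = -1466/31
The feasible region has finitely many vertices and no improving ray; the maximum is -67/2 at (67/4, 0).

bounded optimum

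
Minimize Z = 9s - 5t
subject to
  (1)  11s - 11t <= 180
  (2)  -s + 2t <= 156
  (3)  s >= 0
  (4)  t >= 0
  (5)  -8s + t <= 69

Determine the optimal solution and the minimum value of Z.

s = 6/5, t = 393/5, minimum Z = -1911/5

Extreme points and Z = 9s - 5t:
  (2076/11, 1896/11) → Z = 9204/11
  (180/11, 0) → Z = 1620/11
  (6/5, 393/5) → Z = -1911/5
  (0, 0) → Z = 0
  (0, 69) → Z = -345

At the optimal vertex, -s + 2t = 156 and -8s + t = 69.
Solving simultaneously gives s = 6/5, t = 393/5.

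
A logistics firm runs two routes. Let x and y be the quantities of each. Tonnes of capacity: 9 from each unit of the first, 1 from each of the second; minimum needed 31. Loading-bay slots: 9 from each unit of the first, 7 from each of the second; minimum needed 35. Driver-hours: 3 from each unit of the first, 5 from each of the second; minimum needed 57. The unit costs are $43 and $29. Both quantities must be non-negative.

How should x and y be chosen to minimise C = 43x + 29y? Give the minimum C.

Vertices and C = 43x + 29y:
  (0, 31) → C = 899
  (19, 0) → C = 817
  (7/3, 10) → C = 1171/3
The feasible region is unbounded (it extends along (0, 1), (1, 0)), but C strictly increases along every unbounded feasible direction, so there is no improving ray and the minimum is attained at a vertex.

x = 7/3, y = 10, minimum C = 1171/3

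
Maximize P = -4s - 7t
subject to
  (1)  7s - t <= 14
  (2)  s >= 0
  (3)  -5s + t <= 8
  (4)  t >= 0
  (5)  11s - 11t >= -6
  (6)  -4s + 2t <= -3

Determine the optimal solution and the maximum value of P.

s = 3/4, t = 0, maximum P = -3

Vertices and P = -4s - 7t:
  (2, 0) → P = -8
  (80/33, 98/33) → P = -1006/33
  (3/4, 0) → P = -3
  (45/22, 57/22) → P = -579/22

At the optimal vertex, t = 0 and -4s + 2t = -3.
Solving simultaneously gives s = 3/4, t = 0.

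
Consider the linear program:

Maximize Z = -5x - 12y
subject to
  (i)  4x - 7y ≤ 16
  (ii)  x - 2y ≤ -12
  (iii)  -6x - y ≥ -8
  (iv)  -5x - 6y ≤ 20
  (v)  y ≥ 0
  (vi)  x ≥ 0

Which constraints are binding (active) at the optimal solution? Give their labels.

Extreme points and Z = -5x - 12y:
  (4/13, 80/13) → Z = -980/13
  (0, 6) → Z = -72
  (0, 8) → Z = -96

The maximum is at (0, 6). Substituting into each constraint, equality holds for (ii) and (vi); the remaining constraints have slack.

(ii) and (vi)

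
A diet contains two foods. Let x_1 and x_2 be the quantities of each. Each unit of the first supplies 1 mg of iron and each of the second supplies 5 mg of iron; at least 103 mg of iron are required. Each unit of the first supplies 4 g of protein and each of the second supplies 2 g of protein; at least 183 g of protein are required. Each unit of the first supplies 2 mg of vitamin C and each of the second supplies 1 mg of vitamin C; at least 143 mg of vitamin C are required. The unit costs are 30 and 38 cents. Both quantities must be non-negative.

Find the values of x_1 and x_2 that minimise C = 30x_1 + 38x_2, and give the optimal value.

Extreme points and C = 30x_1 + 38x_2:
  (0, 143) → C = 5434
  (103, 0) → C = 3090
  (68, 7) → C = 2306
The feasible region is unbounded (it extends along (0, 1), (1, 0)), but C strictly increases along every unbounded feasible direction, so there is no improving ray and the minimum is attained at a vertex.

The optimum lies where x_1 + 5x_2 = 103 and 2x_1 + x_2 = 143.
Solving simultaneously gives x_1 = 68, x_2 = 7.

x_1 = 68, x_2 = 7, minimum C = 2306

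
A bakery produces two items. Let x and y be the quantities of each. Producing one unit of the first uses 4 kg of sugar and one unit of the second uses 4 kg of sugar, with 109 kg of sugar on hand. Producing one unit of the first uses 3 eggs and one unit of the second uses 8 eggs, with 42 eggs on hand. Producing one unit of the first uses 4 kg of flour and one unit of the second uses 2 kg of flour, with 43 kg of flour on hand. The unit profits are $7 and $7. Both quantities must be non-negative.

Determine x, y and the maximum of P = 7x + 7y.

Corner points and P = 7x + 7y:
  (0, 0) → P = 0
  (0, 21/4) → P = 147/4
  (43/4, 0) → P = 301/4
  (10, 3/2) → P = 161/2

x = 10, y = 3/2, maximum P = 161/2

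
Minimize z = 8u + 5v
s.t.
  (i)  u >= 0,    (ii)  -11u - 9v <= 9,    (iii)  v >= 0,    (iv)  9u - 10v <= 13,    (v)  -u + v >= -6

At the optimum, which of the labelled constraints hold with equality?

Vertices and z = 8u + 5v:
  (0, 0) → z = 0
  (13/9, 0) → z = 104/9
  (47, 41) → z = 581
The feasible region is unbounded (it extends along (0, 1), (1, 1)), but z strictly increases along every unbounded feasible direction, so there is no improving ray and the minimum is attained at a vertex.

The minimum is at (0, 0). Substituting into each constraint, equality holds for (i) and (iii); the remaining constraints have slack.

(i) and (iii)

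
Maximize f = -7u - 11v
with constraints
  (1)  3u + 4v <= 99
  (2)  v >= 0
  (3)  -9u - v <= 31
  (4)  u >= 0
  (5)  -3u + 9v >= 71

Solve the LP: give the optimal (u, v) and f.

u = 0, v = 71/9, maximum f = -781/9

Vertices and f = -7u - 11v:
  (0, 99/4) → f = -1089/4
  (607/39, 170/13) → f = -9859/39
  (0, 71/9) → f = -781/9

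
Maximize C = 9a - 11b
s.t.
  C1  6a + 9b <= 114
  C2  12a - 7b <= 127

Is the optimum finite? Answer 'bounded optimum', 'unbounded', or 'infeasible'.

From the feasible point (647/50, 101/25), moving in the direction (-7, -12) keeps every constraint satisfied while C increases without bound.

unbounded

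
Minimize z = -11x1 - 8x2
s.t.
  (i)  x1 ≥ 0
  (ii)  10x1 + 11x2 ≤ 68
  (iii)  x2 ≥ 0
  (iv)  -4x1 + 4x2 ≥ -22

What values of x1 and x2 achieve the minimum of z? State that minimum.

Feasible corners and z = -11x1 - 8x2:
  (0, 68/11) → z = -544/11
  (0, 0) → z = 0
  (257/42, 13/21) → z = -3035/42
  (11/2, 0) → z = -121/2

The optimum lies where 10x1 + 11x2 = 68 and -4x1 + 4x2 = -22.
Solving simultaneously gives x1 = 257/42, x2 = 13/21.

x1 = 257/42, x2 = 13/21, minimum z = -3035/42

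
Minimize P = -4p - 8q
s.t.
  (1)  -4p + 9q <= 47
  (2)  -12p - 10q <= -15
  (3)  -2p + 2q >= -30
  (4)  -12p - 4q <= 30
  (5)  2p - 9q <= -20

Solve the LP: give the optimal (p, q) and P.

Vertices and P = -4p - 8q:
  (-335/148, 156/37) → P = -913/37
  (182/5, 107/5) → P = -1584/5
  (-65/128, 135/64) → P = -475/32
  (155/7, 50/7) → P = -1020/7

At the optimal vertex, -4p + 9q = 47 and -2p + 2q = -30.
Solving simultaneously gives p = 182/5, q = 107/5.

p = 182/5, q = 107/5, minimum P = -1584/5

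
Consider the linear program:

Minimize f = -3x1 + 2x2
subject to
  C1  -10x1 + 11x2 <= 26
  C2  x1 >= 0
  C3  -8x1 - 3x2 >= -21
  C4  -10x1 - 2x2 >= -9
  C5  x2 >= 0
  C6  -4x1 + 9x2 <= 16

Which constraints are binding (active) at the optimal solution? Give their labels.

Corner points and f = -3x1 + 2x2:
  (0, 0) → f = 0
  (0, 16/9) → f = 32/9
  (9/10, 0) → f = -27/10
  (1/2, 2) → f = 5/2

The minimum is at (9/10, 0). Substituting into each constraint, equality holds for C4 and C5; the remaining constraints have slack.

C4 and C5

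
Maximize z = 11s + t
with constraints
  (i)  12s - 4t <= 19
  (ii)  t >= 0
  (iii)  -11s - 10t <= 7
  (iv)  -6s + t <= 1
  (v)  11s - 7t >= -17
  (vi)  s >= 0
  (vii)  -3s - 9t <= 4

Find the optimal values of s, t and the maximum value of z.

Corner points and z = 11s + t:
  (19/12, 0) → z = 209/12
  (201/40, 413/40) → z = 328/5
  (0, 0) → z = 0
  (10/31, 91/31) → z = 201/31
  (0, 1) → z = 1

s = 201/40, t = 413/40, maximum z = 328/5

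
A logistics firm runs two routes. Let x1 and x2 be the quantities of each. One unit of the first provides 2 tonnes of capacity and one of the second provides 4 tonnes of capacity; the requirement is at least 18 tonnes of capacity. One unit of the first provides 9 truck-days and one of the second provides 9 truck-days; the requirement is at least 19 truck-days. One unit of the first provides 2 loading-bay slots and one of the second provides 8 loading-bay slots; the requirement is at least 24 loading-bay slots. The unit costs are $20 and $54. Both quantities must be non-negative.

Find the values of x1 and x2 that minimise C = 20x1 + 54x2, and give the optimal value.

The feasible region is unbounded (it extends along (0, 1), (1, 0)), but C strictly increases along every unbounded feasible direction, so there is no improving ray and the minimum is attained at a vertex.

The binding constraints are 2x1 + 4x2 = 18 and 2x1 + 8x2 = 24.
Solving simultaneously gives x1 = 6, x2 = 3/2.

x1 = 6, x2 = 3/2, minimum C = 201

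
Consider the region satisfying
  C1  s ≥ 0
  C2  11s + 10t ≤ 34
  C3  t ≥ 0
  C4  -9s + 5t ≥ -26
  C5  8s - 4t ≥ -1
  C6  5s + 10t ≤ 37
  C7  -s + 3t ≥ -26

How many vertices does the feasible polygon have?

Intersecting each pair of boundary lines and keeping only the points that satisfy every inequality leaves:
  (0, 0)
  (0, 1/4)
  (86/29, 4/29)
  (63/62, 283/124)
  (26/9, 0)

5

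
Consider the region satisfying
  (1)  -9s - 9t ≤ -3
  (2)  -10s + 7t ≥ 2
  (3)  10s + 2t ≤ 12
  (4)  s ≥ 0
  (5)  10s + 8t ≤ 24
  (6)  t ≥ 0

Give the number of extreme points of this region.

Pairwise boundary intersections that survive every other constraint:
  (1/51, 16/51)
  (0, 1/3)
  (8/9, 14/9)
  (4/5, 2)
  (0, 3)

5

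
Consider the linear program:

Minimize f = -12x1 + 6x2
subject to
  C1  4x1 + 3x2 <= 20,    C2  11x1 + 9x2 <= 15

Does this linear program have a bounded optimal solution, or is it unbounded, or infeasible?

unbounded

From the feasible point (45, -160/3), moving in the direction (3, -4) keeps every constraint satisfied while f decreases without bound.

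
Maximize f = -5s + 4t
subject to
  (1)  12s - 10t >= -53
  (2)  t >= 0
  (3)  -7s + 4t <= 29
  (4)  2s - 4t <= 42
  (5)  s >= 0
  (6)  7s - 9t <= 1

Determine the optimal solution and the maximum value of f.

Extreme points and f = -5s + 4t:
  (0, 53/10) → f = 106/5
  (0, 0) → f = 0
  (1/7, 0) → f = -5/7
The feasible region is unbounded (it extends along (9, 7), (5, 6)), but f strictly decreases along every unbounded feasible direction, so there is no improving ray and the maximum is attained at a vertex.

The binding constraints are 12s - 10t = -53 and s = 0.
Solving simultaneously gives s = 0, t = 53/10.

s = 0, t = 53/10, maximum f = 106/5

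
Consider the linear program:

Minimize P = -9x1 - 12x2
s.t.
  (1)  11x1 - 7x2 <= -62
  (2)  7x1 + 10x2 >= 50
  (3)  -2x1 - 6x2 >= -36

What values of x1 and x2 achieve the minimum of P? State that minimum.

Corner points and P = -9x1 - 12x2:
  (-90/53, 328/53) → P = -3126/53
  (-3/2, 13/2) → P = -129/2
  (-30/11, 76/11) → P = -642/11

The binding constraints are 11x1 - 7x2 = -62 and -2x1 - 6x2 = -36.
Solving simultaneously gives x1 = -3/2, x2 = 13/2.

x1 = -3/2, x2 = 13/2, minimum P = -129/2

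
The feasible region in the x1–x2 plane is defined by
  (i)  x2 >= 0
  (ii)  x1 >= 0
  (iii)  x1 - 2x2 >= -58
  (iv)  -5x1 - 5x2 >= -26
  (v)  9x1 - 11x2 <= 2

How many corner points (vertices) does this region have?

4

The feasible vertices (each the meet of two boundaries and inside every other half-plane) are:
  (0, 0)
  (2/9, 0)
  (0, 26/5)
  (74/25, 56/25)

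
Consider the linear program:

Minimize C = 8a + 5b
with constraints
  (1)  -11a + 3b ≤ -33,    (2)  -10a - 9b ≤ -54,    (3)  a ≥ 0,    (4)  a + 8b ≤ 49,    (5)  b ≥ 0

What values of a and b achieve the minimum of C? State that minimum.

Corner points and C = 8a + 5b:
  (153/43, 88/43) → C = 1664/43
  (411/91, 506/91) → C = 5818/91
  (27/5, 0) → C = 216/5
  (49, 0) → C = 392

The optimum lies where -11a + 3b = -33 and -10a - 9b = -54.
Solving simultaneously gives a = 153/43, b = 88/43.

a = 153/43, b = 88/43, minimum C = 1664/43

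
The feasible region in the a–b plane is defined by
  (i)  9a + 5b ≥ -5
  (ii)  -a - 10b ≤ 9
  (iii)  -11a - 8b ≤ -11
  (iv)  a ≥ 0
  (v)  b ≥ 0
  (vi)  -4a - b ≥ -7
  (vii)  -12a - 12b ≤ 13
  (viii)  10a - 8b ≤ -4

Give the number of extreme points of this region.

Of the 28 pairwise boundary intersections, those satisfying every inequality are:
  (0, 11/8)
  (1/3, 11/12)
  (0, 7)
  (26/21, 43/21)

4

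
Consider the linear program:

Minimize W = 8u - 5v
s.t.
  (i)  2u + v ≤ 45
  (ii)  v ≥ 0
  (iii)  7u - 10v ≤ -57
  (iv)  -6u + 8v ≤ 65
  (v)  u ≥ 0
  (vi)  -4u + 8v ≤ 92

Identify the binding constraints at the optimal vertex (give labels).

Corner points and W = 8u - 5v:
  (131/9, 143/9) → W = 37
  (295/22, 200/11) → W = 180/11
  (0, 57/10) → W = -57/2
  (0, 65/8) → W = -325/8

The minimum is at (0, 65/8). Substituting into each constraint, equality holds for (iv) and (v); the remaining constraints have slack.

(iv) and (v)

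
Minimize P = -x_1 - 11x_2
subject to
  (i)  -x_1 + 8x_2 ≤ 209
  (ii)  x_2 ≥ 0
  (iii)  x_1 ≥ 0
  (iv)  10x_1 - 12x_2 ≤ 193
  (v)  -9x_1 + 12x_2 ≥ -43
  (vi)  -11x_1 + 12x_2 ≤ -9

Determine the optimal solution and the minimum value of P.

x_1 = 713/15, x_2 = 481/15, minimum P = -6004/15

Vertices and P = -x_1 - 11x_2:
  (713/15, 481/15) → P = -6004/15
  (645/19, 577/19) → P = -368
  (43/9, 0) → P = -43/9
  (9/11, 0) → P = -9/11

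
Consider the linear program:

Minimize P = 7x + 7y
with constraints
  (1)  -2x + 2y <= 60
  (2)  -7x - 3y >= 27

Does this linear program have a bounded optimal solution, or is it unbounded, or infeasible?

unbounded

From the feasible point (-117/10, 183/10), moving in the direction (3, -7) keeps every constraint satisfied while P decreases without bound.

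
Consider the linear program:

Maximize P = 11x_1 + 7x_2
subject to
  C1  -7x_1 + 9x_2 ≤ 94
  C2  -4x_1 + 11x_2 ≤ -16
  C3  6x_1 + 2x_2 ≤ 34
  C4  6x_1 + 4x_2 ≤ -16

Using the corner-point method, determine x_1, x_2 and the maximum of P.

The feasible region is unbounded (it extends along (1, -3), (-9, -7)), but P strictly decreases along every unbounded feasible direction, so there is no improving ray and the maximum is attained at a vertex.

x_1 = 14, x_2 = -25, maximum P = -21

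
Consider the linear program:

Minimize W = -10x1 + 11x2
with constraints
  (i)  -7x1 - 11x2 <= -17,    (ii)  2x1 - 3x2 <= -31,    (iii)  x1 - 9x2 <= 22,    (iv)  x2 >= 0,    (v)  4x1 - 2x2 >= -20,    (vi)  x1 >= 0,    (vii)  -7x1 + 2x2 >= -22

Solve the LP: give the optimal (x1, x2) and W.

x1 = 128/17, x2 = 261/17, minimum W = 1591/17

Feasible corners and W = -10x1 + 11x2:
  (1/4, 21/2) → W = 113
  (128/17, 261/17) → W = 1591/17
  (14, 38) → W = 278

The binding constraints are 2x1 - 3x2 = -31 and -7x1 + 2x2 = -22.
Solving simultaneously gives x1 = 128/17, x2 = 261/17.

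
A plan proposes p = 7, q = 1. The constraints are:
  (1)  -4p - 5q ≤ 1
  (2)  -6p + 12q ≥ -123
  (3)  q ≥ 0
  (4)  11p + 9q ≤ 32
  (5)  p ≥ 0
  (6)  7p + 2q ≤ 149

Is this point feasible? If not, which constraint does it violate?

Constraint (4): 11p + 9q = 86, which is not ≤ 32. All other constraints are satisfied.

not feasible — violates (4)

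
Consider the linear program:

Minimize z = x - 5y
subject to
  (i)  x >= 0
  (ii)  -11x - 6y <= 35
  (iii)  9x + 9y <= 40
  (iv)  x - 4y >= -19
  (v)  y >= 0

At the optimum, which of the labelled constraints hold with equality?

Extreme points and z = x - 5y:
  (0, 40/9) → z = -200/9
  (0, 0) → z = 0
  (40/9, 0) → z = 40/9

The minimum is at (0, 40/9). Substituting into each constraint, equality holds for (i) and (iii); the remaining constraints have slack.

(i) and (iii)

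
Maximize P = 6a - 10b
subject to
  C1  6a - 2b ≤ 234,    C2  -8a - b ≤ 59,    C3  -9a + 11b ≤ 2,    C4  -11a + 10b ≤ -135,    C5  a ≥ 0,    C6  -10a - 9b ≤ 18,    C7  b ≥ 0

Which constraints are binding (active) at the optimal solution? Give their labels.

C1 and C7

Extreme points and P = 6a - 10b:
  (1289/24, 353/8) → P = -119
  (39, 0) → P = 234
  (1505/31, 1237/31) → P = -3340/31
  (135/11, 0) → P = 810/11

The maximum is at (39, 0). Substituting into each constraint, equality holds for C1 and C7; the remaining constraints have slack.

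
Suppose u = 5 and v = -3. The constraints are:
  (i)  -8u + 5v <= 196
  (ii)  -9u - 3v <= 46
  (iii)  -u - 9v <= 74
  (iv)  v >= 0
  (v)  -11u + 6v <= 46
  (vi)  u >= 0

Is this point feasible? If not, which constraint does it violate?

Constraint (iv): v = -3, which is not ≥ 0. All other constraints are satisfied.

not feasible — violates (iv)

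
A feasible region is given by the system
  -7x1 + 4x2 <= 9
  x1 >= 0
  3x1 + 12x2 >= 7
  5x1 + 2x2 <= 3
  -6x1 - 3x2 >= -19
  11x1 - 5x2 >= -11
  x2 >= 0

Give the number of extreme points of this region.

3

Of the 21 pairwise boundary intersections, those satisfying every inequality are:
  (0, 7/12)
  (0, 3/2)
  (11/27, 13/27)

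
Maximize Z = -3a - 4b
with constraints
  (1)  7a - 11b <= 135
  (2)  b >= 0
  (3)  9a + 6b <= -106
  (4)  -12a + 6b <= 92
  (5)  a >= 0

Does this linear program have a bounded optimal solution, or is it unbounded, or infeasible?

infeasible

The boundaries 7a - 11b = 135 and b = 0 meet at (135/7, 0), but that point violates 9a + 6b ≤ -106. Every candidate vertex is excluded by some other constraint, so the feasible region is empty.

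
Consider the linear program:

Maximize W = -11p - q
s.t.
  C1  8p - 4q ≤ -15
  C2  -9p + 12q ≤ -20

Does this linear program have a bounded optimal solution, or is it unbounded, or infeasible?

unbounded

From the feasible point (-13/3, -59/12), moving in the direction (-12, -9) keeps every constraint satisfied while W increases without bound.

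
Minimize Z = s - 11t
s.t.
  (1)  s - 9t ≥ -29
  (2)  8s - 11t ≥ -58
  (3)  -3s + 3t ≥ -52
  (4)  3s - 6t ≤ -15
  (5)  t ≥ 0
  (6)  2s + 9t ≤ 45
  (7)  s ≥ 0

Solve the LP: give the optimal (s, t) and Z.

Vertices and Z = s - 11t:
  (13/7, 24/7) → Z = -251/7
  (0, 29/9) → Z = -319/9
  (0, 5/2) → Z = -55/2

s = 13/7, t = 24/7, minimum Z = -251/7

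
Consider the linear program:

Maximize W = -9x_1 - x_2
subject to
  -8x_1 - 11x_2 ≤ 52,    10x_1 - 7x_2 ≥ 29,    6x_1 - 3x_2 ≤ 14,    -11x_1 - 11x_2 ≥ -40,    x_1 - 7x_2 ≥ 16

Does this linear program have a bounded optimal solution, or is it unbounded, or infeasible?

Vertices and W = -9x_1 - x_2:
  (-45/166, -376/83) → W = 1157/166
  (-1/45, -212/45) → W = 221/45
  (11/12, -17/6) → W = -65/12
The feasible region has finitely many vertices and no improving ray; the maximum is 1157/166 at (-45/166, -376/83).

bounded optimum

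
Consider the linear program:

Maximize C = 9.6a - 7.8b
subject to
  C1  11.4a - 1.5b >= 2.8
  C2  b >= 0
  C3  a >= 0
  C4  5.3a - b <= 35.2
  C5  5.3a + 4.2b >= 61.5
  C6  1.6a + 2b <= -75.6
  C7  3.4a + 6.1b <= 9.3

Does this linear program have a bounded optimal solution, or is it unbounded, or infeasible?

infeasible

The boundaries 1.6a + 2b = -75.6 and 3.4a + 6.1b = 9.3 meet at (-5997/37, 3399/37), but that point violates 11.4a - 1.5b ≥ 2.8. Every candidate vertex is excluded by some other constraint, so the feasible region is empty.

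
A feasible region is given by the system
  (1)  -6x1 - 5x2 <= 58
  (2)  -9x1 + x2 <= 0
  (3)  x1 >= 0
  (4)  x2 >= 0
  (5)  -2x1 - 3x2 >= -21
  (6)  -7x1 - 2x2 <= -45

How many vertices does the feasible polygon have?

Pairwise boundary intersections that survive every other constraint:
  (21/2, 0)
  (45/7, 0)
  (93/17, 57/17)

3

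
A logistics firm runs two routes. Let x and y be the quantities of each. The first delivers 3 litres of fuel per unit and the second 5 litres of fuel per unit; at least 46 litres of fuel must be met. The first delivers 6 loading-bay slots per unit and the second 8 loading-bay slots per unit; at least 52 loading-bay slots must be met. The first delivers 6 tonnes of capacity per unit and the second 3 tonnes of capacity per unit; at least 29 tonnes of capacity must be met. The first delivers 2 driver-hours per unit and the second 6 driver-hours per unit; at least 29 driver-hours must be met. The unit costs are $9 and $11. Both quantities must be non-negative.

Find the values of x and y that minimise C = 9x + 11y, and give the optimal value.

Corner points and C = 9x + 11y:
  (0, 29/3) → C = 319/3
  (46/3, 0) → C = 138
  (1/3, 9) → C = 102
The feasible region is unbounded (it extends along (0, 1), (1, 0)), but C strictly increases along every unbounded feasible direction, so there is no improving ray and the minimum is attained at a vertex.

The optimum lies where 3x + 5y = 46 and 6x + 3y = 29.
Solving simultaneously gives x = 1/3, y = 9.

x = 1/3, y = 9, minimum C = 102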